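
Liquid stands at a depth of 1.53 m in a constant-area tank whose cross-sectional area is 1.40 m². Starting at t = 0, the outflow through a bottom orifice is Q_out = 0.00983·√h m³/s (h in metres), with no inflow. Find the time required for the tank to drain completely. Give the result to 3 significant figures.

352 s

With no inflow, A dh/dt = −0.00983 √h.
∫ h^(−1/2) dh = −(0.00983/A) ∫ dt, giving 2√h = 2√h₀ − (0.00983/A) t.
Set h = 0: 2√h₀ = (0.00983/A) t_empty ⇒ t_empty = 2A√h₀/0.00983.
t_empty = 2·1.40·√1.53/0.00983 = 2.8000·1.2369/0.00983 = 352.33 s.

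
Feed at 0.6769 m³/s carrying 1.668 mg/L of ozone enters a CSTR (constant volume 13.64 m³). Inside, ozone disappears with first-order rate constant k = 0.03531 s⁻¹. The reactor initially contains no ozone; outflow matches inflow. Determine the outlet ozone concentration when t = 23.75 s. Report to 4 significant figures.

0.8449 mg/L

V dC/dt = Q(C_in − C) − k V C.
This is linear with rate a = Q/V + k = 0.0849361 s⁻¹.
C_ss = Q C_in/(Q + kV) = 0.974572 mg/L; C(t) = C_ss + (C₀ − C_ss) e^(−a t).
C(23.75) = 0.974572 + (-0.974572)·e^(−0.0849361·23.75) = 0.974572 + (-0.974572)·0.133023 = 0.844931 mg/L.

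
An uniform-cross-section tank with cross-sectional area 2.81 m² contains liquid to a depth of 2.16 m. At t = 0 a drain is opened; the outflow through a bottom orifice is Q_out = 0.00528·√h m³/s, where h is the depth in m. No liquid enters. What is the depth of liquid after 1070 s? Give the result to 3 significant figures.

0.216 m

Accumulation of liquid (constant cross-section A): A dh/dt = −0.00528 √h.
This is separable: 2 d(√h)/dt = −0.00528/A, so √h = √h₀ − (0.00528/(2A)) t.
√h = √2.16 − 0.00528·1070/(2·2.81) = 1.4697 − 1.0053 = 0.46443.
h = 0.46443² = 0.21569 m.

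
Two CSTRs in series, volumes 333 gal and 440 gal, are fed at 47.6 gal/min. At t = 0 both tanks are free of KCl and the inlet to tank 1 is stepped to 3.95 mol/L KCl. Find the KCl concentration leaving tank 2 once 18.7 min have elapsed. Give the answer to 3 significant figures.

Time constants: τᵢ = Vᵢ/Q for each well-mixed tank.
τ₁ = 333/47.6 = 6.9958 min; τ₂ = 440/47.6 = 9.2437 min.
Tank 1: C₁ = C_in(1 − e^(−t/τ₁)). Tank 2 (τ₁ ≠ τ₂): C₂ = C_in[1 − (τ₁ e^(−t/τ₁) − τ₂ e^(−t/τ₂))/(τ₁ − τ₂)].
At t = 18.7: e^(−t/τ₁) = 0.069042, e^(−t/τ₂) = 0.13226.
C₂ = 3.95·[1 − (6.9958·0.069042 − 9.2437·0.13226)/(-2.2479)] = 3.95·0.67101 = 2.6505 mol/L.

2.65 mol/L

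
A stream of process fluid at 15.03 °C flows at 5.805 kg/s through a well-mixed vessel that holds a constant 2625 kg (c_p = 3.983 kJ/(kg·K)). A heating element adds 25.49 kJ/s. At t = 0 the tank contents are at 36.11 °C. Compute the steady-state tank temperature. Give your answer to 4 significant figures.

16.13 °C

First-law balance (no shaft work): M c_p dT/dt = ṁ c_p (T_in − T) + 25.49.
At steady state dT/dt = 0 ⇒ T_ss = T_in + Q̇/(ṁ c_p) = 15.03 + 25.49/(5.805·3.983) = 16.1324 °C.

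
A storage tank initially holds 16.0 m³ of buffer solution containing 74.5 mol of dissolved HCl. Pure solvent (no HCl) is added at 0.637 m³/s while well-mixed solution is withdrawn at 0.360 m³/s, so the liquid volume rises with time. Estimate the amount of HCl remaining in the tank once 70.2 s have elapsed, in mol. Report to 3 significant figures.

26.5 mol

Total volume: dV/dt = Q_in − Q_out = 0.27700 m³/s, so V(t) = 16.0 + 0.27700 t and V(70.2) = 35.445 m³.
Solute balance: dm/dt = 0 − Q_out C = −Q_out m/V(t).
Separate: dm/m = −Q_out dt/V(t) ⇒ ln(m/m₀) = −(Q_out/(Q_in−Q_out)) ln(V/V₀).
m = m₀ (V₀/V)^(Q_out/(Q_in−Q_out)) = 74.5 × (16.0/35.445)^(1.2996) = 26.498 mol.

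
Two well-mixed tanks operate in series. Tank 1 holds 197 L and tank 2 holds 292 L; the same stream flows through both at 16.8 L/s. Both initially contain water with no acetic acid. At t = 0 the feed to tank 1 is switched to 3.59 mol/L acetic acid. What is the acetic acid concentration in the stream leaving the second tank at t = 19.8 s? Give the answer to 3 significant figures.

Time constants: τᵢ = Vᵢ/Q for each well-mixed tank.
τ₁ = 197/16.8 = 11.726 s; τ₂ = 292/16.8 = 17.381 s.
Tank 1: C₁ = C_in(1 − e^(−t/τ₁)). Tank 2 (τ₁ ≠ τ₂): C₂ = C_in[1 − (τ₁ e^(−t/τ₁) − τ₂ e^(−t/τ₂))/(τ₁ − τ₂)].
At t = 19.8: e^(−t/τ₁) = 0.18479, e^(−t/τ₂) = 0.32008.
C₂ = 3.59·[1 − (11.726·0.18479 − 17.381·0.32008)/(-5.6548)] = 3.59·0.39937 = 1.4337 mol/L.

1.43 mol/L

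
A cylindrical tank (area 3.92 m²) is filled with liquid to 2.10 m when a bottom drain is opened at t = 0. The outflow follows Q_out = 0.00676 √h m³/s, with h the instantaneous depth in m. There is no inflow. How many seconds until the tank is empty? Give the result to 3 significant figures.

1680 s

Unsteady balance on liquid volume: A dh/dt = −0.00676 √h.
This is separable: 2 d(√h)/dt = −0.00676/A, so √h = √h₀ − (0.00676/(2A)) t.
Tank is empty when √h = 0: t_empty = 2A√h₀/0.00676.
t_empty = 2·3.92·√2.10/0.00676 = 7.8400·1.4491/0.00676 = 1680.7 s.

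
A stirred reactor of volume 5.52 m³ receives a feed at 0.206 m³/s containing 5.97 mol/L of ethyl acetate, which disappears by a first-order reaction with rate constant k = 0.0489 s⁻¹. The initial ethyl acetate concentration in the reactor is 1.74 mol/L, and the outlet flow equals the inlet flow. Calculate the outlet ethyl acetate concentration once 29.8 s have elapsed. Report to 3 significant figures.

2.52 mol/L

V dC/dt = Q(C_in − C) − k V C.
This is linear with rate a = Q/V + k = 0.086219 s⁻¹.
C_ss = Q C_in/(Q + kV) = 2.5840 mol/L; C(t) = C_ss + (C₀ − C_ss) e^(−a t).
C(29.8) = 2.5840 + (-0.84405)·e^(−0.086219·29.8) = 2.5840 + (-0.84405)·0.076587 = 2.5194 mol/L.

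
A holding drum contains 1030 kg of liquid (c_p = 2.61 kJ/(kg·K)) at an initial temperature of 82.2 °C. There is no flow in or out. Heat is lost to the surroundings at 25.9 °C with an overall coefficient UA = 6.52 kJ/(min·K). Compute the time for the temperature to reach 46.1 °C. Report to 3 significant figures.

423 min

Lumped-capacitance energy balance: M c_p dT/dt = UA(T_amb − T).
τ = M c_p/UA = 412.32 min; T_ss = T_amb = 25.900 °C.
T(t) = T_ss + (T₀ − T_ss)e^(−t/τ); set T = 46.1:
t = −τ ln[(T − T_ss)/(T₀ − T_ss)] = −412.32 · ln(0.35879) = 422.63 min.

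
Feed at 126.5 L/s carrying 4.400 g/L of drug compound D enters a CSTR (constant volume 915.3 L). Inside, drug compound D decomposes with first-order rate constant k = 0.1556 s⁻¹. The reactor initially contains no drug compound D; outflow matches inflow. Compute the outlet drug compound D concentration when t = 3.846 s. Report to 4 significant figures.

Accumulation = in − out − consumed: V dC/dt = Q C_in − Q C − k V C.
This is linear with rate a = Q/V + k = 0.293806 s⁻¹.
C_ss = Q C_in/(Q + kV) = 2.06976 g/L; C(t) = C_ss + (C₀ − C_ss) e^(−a t).
C(3.846) = 2.06976 + (-2.06976)·e^(−0.293806·3.846) = 2.06976 + (-2.06976)·0.323040 = 1.40114 g/L.

1.401 g/L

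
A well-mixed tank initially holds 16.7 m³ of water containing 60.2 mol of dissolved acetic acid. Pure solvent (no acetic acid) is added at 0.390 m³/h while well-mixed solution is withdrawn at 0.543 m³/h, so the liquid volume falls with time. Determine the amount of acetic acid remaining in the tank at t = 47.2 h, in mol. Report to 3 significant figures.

Let m(t) be the amount of acetic acid. Volume: V(t) = V₀ + (Q_in − Q_out) t = 16.7 − 0.15300 t; V(47.2) = 9.4784 m³.
No acetic acid enters, so dm/dt = −Q_out · (m/V).
dm/m = −Q_out dt/(V₀ − 0.15300 t); integrating gives ln(m/m₀) = −(Q_out/(Q_in−Q_out)) ln(V/V₀).
m = m₀ (V₀/V)^(Q_out/(Q_in−Q_out)) = 60.2 × (16.7/9.4784)^(-3.5490) = 8.0650 mol.

8.06 mol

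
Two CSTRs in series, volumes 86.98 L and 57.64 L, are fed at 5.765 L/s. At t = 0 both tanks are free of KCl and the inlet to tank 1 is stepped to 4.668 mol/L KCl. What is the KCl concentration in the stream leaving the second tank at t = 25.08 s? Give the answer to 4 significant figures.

Time constants: τᵢ = Vᵢ/Q for each well-mixed tank.
τ₁ = 86.98/5.765 = 15.0876 s; τ₂ = 57.64/5.765 = 9.99827 s.
Solving the cascade with C₁(0)=C₂(0)=0 gives C₂(t) = C_in[1 − (τ₁ e^(−t/τ₁) − τ₂ e^(−t/τ₂))/(τ₁ − τ₂)].
At t = 25.08: e^(−t/τ₁) = 0.189704, e^(−t/τ₂) = 0.0813955.
C₂ = 4.668·[1 − (15.0876·0.189704 − 9.99827·0.0813955)/(5.08933)] = 4.668·0.597519 = 2.78922 mol/L.

2.789 mol/L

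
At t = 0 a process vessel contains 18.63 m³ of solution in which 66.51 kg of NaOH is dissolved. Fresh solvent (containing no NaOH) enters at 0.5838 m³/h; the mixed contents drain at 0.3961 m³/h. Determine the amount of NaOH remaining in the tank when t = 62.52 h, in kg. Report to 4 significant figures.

Total volume: dV/dt = Q_in − Q_out = 0.187700 m³/h, so V(t) = 18.63 + 0.187700 t and V(62.52) = 30.3650 m³.
Solute balance: dm/dt = 0 − Q_out C = −Q_out m/V(t).
dm/m = −Q_out dt/(V₀ + 0.187700 t); integrating gives ln(m/m₀) = −(Q_out/(Q_in−Q_out)) ln(V/V₀).
m = m₀ (V₀/V)^(Q_out/(Q_in−Q_out)) = 66.51 × (18.63/30.3650)^(2.11028) = 23.7229 kg.

23.72 kg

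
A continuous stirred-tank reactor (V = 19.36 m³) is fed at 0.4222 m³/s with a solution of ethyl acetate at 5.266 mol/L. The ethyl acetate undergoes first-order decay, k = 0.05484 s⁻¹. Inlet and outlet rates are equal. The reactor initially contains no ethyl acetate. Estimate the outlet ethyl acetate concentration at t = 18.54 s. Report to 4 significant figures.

1.137 mol/L

Species balance: V dC/dt = Q C_in − Q C − k V C.
This is linear with rate a = Q/V + k = 0.0766479 s⁻¹.
C_ss = Q C_in/(Q + kV) = 1.49828 mol/L; C(t) = C_ss + (C₀ − C_ss) e^(−a t).
C(18.54) = 1.49828 + (-1.49828)·e^(−0.0766479·18.54) = 1.49828 + (-1.49828)·0.241460 = 1.13651 mol/L.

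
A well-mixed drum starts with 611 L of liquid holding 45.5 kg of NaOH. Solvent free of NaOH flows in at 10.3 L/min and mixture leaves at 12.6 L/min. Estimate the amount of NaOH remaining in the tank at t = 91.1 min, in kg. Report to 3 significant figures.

4.56 kg

Let m(t) be the amount of NaOH. Volume: V(t) = V₀ + (Q_in − Q_out) t = 611 − 2.3000 t; V(91.1) = 401.47 L.
Species balance (pure solvent in): dm/dt = −Q_out · m/V(t).
Separate: dm/m = −Q_out dt/V(t) ⇒ ln(m/m₀) = −(Q_out/(Q_in−Q_out)) ln(V/V₀).
m = m₀ (V₀/V)^(Q_out/(Q_in−Q_out)) = 45.5 × (611/401.47)^(-5.4783) = 4.5587 kg.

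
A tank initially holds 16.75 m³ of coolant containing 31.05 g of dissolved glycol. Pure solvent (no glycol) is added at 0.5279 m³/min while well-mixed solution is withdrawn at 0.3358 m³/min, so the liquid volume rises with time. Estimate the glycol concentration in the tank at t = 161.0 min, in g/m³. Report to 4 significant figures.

Total volume: dV/dt = Q_in − Q_out = 0.192100 m³/min, so V(t) = 16.75 + 0.192100 t and V(161.0) = 47.6781 m³.
No glycol enters, so dm/dt = −Q_out · (m/V).
Separate: dm/m = −Q_out dt/V(t) ⇒ ln(m/m₀) = −(Q_out/(Q_in−Q_out)) ln(V/V₀).
m = m₀ (V₀/V)^(Q_out/(Q_in−Q_out)) = 31.05 × (16.75/47.6781)^(1.74805) = 4.98788 g.
C = m/V = 4.98788/47.6781 = 0.104616 g/m³.

0.1046 g/m³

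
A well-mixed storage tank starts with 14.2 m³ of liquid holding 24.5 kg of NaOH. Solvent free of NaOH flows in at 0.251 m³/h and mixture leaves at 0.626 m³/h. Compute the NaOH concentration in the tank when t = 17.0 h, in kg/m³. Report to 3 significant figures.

Let m(t) be the amount of NaOH. Volume: V(t) = V₀ + (Q_in − Q_out) t = 14.2 − 0.37500 t; V(17.0) = 7.8250 m³.
No NaOH enters, so dm/dt = −Q_out · (m/V).
dm/m = −Q_out dt/(V₀ − 0.37500 t); integrating gives ln(m/m₀) = −(Q_out/(Q_in−Q_out)) ln(V/V₀).
m = m₀ (V₀/V)^(Q_out/(Q_in−Q_out)) = 24.5 × (14.2/7.8250)^(-1.6693) = 9.0602 kg.
C = m/V = 9.0602/7.8250 = 1.1578 kg/m³.

1.16 kg/m³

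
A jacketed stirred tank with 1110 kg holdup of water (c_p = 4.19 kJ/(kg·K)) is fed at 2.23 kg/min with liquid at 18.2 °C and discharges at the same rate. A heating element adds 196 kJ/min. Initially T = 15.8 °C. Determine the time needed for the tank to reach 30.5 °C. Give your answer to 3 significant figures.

Energy balance: M c_p dT/dt = ṁ c_p (T_in − T) + 196.
τ = M/ṁ = 497.76 min; T_ss = T_in + Q̇/(ṁ c_p) = 39.177 °C.
T(t) = T_ss + (T₀ − T_ss) e^(−t/τ). Set T = 30.5:
e^(−t/τ) = (30.5 − 39.177)/(15.8 − 39.177) = 0.37117
t = −497.76 · ln(0.37117) = 493.33 min.

493 min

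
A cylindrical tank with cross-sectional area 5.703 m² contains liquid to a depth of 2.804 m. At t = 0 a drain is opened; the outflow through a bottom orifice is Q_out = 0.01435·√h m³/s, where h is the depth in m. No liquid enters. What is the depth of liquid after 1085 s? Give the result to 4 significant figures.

With no inflow, A dh/dt = −0.01435 √h.
This is separable: 2 d(√h)/dt = −0.01435/A, so √h = √h₀ − (0.01435/(2A)) t.
√h = √2.804 − 0.01435·1085/(2·5.703) = 1.67451 − 1.36505 = 0.309466.
h = 0.309466² = 0.0957691 m.

0.09577 m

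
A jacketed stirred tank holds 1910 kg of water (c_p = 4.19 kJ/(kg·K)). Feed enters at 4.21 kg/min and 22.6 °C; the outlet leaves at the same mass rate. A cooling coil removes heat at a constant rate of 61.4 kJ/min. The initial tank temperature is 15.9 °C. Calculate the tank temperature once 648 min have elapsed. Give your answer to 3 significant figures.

18.3 °C

M c_p dT/dt = ṁ c_p (T_in − T) − Q̇.
Rearrange: dT/dt = (T_ss − T)/τ with τ = M/ṁ = 453.68 min and T_ss = T_in − Q̇/(ṁ c_p) = 19.119 °C.
T approaches T_ss exponentially: T(t) = T_ss + (T₀ − T_ss) e^(−t/τ).
T(648) = 19.119 + (-3.2193)·e^(−648/453.68) = 19.119 + (-3.2193)·0.23971 = 18.348 °C.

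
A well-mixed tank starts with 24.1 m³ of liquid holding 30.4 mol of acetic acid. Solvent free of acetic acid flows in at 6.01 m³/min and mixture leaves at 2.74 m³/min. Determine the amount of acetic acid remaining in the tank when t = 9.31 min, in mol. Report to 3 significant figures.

15.3 mol

Total volume: dV/dt = Q_in − Q_out = 3.2700 m³/min, so V(t) = 24.1 + 3.2700 t and V(9.31) = 54.544 m³.
No acetic acid enters, so dm/dt = −Q_out · (m/V).
dm/m = −Q_out dt/(V₀ + 3.2700 t); integrating gives ln(m/m₀) = −(Q_out/(Q_in−Q_out)) ln(V/V₀).
m = m₀ (V₀/V)^(Q_out/(Q_in−Q_out)) = 30.4 × (24.1/54.544)^(0.83792) = 15.333 mol.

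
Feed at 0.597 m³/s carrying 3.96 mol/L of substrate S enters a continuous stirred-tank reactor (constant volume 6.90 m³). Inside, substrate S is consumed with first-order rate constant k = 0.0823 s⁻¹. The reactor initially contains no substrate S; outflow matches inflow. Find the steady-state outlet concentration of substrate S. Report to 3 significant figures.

V dC/dt = Q(C_in − C) − k V C.
Steady state (dC/dt = 0): C_ss = Q C_in/(Q + kV) = C_in/(1 + kV/Q).
C_ss = 0.597·3.96/(0.597 + 0.0823·6.90) = 2.3641/1.1649 = 2.0295 mol/L.

2.03 mol/L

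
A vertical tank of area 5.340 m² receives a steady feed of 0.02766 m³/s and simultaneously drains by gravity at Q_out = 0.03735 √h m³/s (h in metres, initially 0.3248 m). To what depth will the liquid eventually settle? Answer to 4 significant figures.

A dh/dt = Q_in − 0.03735 √h. Steady state requires inflow = outflow:
Q_in = 0.03735 √h_ss ⇒ √h_ss = 0.02766/0.03735 = 0.740562.
h_ss = 0.740562² = 0.548432 m. (Since h₀ = 0.3248 m < h_ss, the level will rise toward this value.)

0.5484 m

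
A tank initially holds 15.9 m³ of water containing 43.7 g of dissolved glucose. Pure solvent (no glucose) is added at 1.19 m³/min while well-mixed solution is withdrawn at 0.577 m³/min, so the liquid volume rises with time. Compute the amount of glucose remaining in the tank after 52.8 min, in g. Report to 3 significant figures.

Let m(t) be the amount of glucose. Volume: V(t) = V₀ + (Q_in − Q_out) t = 15.9 + 0.61300 t; V(52.8) = 48.266 m³.
No glucose enters, so dm/dt = −Q_out · (m/V).
Separate: dm/m = −Q_out dt/V(t) ⇒ ln(m/m₀) = −(Q_out/(Q_in−Q_out)) ln(V/V₀).
m = m₀ (V₀/V)^(Q_out/(Q_in−Q_out)) = 43.7 × (15.9/48.266)^(0.94127) = 15.366 g.

15.4 g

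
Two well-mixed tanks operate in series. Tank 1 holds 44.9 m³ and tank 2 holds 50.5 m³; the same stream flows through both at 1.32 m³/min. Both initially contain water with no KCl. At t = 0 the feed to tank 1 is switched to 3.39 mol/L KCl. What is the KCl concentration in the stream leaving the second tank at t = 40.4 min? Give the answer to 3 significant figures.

Time constants: τᵢ = Vᵢ/Q for each well-mixed tank.
τ₁ = 44.9/1.32 = 34.015 min; τ₂ = 50.5/1.32 = 38.258 min.
Tank 1: C₁ = C_in(1 − e^(−t/τ₁)). Tank 2 (τ₁ ≠ τ₂): C₂ = C_in[1 − (τ₁ e^(−t/τ₁) − τ₂ e^(−t/τ₂))/(τ₁ − τ₂)].
At t = 40.4: e^(−t/τ₁) = 0.30492, e^(−t/τ₂) = 0.34784.
C₂ = 3.39·[1 − (34.015·0.30492 − 38.258·0.34784)/(-4.2424)] = 3.39·0.30799 = 1.0441 mol/L.

1.04 mol/L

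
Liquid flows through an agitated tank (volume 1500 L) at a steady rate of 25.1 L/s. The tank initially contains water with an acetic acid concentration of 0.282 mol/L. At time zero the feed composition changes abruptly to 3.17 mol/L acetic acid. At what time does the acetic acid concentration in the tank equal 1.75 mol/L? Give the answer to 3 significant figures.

Species balance: V dC/dt = Q(C_in − C) ⇒ τ = V/Q = 59.761 s.
C(t) = C_in + (C₀ − C_in) e^(−t/τ). Set C = 1.75 and solve for t:
e^(−t/τ) = (C − C_in)/(C₀ − C_in) = (1.75 − 3.17)/(0.282 − 3.17) = 0.49169
t = −τ ln(…) = 59.761 × 0.70991 = 42.425 s.

42.4 s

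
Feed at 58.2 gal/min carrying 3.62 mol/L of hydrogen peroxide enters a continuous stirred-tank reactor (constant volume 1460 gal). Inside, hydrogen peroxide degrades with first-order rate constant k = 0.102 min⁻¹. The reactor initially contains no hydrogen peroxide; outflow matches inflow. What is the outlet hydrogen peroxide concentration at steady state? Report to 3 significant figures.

Accumulation = in − out − consumed: V dC/dt = Q C_in − Q C − k V C.
At steady state: 0 = Q C_in − (Q + kV) C_ss, so C_ss = Q C_in/(Q + kV).
C_ss = 58.2·3.62/(58.2 + 0.102·1460) = 210.68/207.12 = 1.0172 mol/L.

1.02 mol/L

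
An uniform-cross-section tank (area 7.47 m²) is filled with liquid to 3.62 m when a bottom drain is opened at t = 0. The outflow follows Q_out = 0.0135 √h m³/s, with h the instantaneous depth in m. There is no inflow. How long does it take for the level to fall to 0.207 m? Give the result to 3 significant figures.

With no inflow, A dh/dt = −0.0135 √h.
∫ h^(−1/2) dh = −(0.0135/A) ∫ dt, giving 2√h = 2√h₀ − (0.0135/A) t.
t = 2A(√h₀ − √h)/0.0135 = 2·7.47·(√3.62 − √0.207)/0.0135
  = 14.940 × (1.9026 − 0.45497) / 0.0135 = 1602.1 s.

1600 s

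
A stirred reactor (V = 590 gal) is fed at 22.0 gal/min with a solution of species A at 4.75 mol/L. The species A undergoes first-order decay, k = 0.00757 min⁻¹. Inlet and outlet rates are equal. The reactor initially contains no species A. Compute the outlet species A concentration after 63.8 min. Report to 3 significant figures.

V dC/dt = Q(C_in − C) − k V C.
dC/dt = (Q/V) C_in − (Q/V + k) C; effective rate a = Q/V + k = 0.037288 + 0.00757 = 0.044858 min⁻¹.
C_ss = Q C_in/(Q + kV) = 3.9484 mol/L; C(t) = C_ss + (C₀ − C_ss) e^(−a t).
C(63.8) = 3.9484 + (-3.9484)·e^(−0.044858·63.8) = 3.9484 + (-3.9484)·0.057157 = 3.7227 mol/L.

3.72 mol/L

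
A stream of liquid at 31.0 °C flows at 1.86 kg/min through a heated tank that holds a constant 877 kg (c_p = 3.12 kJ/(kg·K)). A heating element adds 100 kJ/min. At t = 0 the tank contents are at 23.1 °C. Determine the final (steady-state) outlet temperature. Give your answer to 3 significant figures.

48.2 °C

M c_p dT/dt = ṁ c_p (T_in − T) + Q̇.
At steady state dT/dt = 0 ⇒ T_ss = T_in + Q̇/(ṁ c_p) = 31.0 + 100/(1.86·3.12) = 48.232 °C.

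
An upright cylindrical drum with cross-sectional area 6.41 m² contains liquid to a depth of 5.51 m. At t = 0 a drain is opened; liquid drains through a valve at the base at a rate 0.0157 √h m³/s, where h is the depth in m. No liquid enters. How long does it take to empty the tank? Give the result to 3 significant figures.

1920 s

Volume balance on the tank: A dh/dt = −0.0157 √h.
Separate and integrate: 2(√h − √h₀) = −(0.0157/A) t.
Tank is empty when √h = 0: t_empty = 2A√h₀/0.0157.
t_empty = 2·6.41·√5.51/0.0157 = 12.820·2.3473/0.0157 = 1916.7 s.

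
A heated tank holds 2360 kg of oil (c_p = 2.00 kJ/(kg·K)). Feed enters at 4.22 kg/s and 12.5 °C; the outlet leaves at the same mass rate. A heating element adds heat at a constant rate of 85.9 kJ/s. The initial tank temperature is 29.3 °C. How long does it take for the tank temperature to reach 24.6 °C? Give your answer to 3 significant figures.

692 s

M c_p dT/dt = ṁ c_p (T_in − T) + Q̇.
τ = M/ṁ = 559.24 s; T_ss = T_in + Q̇/(ṁ c_p) = 22.678 °C.
T(t) = T_ss + (T₀ − T_ss) e^(−t/τ). Set T = 24.6:
e^(−t/τ) = (24.6 − 22.678)/(29.3 − 22.678) = 0.29027
t = −559.24 · ln(0.29027) = 691.74 s.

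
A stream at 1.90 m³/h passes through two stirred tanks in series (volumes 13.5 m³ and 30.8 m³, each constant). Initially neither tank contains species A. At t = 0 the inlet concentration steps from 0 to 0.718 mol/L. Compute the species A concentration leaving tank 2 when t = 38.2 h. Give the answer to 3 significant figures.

Each tank obeys Vᵢ dCᵢ/dt = Q(Cᵢ₋₁ − Cᵢ), so τᵢ = Vᵢ/Q.
τ₁ = 13.5/1.90 = 7.1053 h; τ₂ = 30.8/1.90 = 16.211 h.
Tank 1: C₁ = C_in(1 − e^(−t/τ₁)). Tank 2 (τ₁ ≠ τ₂): C₂ = C_in[1 − (τ₁ e^(−t/τ₁) − τ₂ e^(−t/τ₂))/(τ₁ − τ₂)].
At t = 38.2: e^(−t/τ₁) = 0.0046249, e^(−t/τ₂) = 0.094752.
C₂ = 0.718·[1 − (7.1053·0.0046249 − 16.211·0.094752)/(-9.1053)] = 0.718·0.83492 = 0.59947 mol/L.

0.599 mol/L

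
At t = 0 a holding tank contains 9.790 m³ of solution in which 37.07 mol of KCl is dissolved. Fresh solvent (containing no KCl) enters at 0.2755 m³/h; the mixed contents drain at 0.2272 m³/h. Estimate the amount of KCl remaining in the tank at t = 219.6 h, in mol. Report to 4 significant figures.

1.174 mol

Total volume: dV/dt = Q_in − Q_out = 0.0483000 m³/h, so V(t) = 9.790 + 0.0483000 t and V(219.6) = 20.3967 m³.
No KCl enters, so dm/dt = −Q_out · (m/V).
Separate: dm/m = −Q_out dt/V(t) ⇒ ln(m/m₀) = −(Q_out/(Q_in−Q_out)) ln(V/V₀).
m = m₀ (V₀/V)^(Q_out/(Q_in−Q_out)) = 37.07 × (9.790/20.3967)^(4.70393) = 1.17359 mol.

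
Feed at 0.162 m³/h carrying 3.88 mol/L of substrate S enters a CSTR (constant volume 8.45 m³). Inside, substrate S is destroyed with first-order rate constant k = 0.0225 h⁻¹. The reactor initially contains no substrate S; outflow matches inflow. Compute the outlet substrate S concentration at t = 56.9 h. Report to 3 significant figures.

1.62 mol/L

Species balance: V dC/dt = Q C_in − Q C − k V C.
This is linear with rate a = Q/V + k = 0.041672 h⁻¹.
C_ss = Q C_in/(Q + kV) = 1.7850 mol/L; C(t) = C_ss + (C₀ − C_ss) e^(−a t).
C(56.9) = 1.7850 + (-1.7850)·e^(−0.041672·56.9) = 1.7850 + (-1.7850)·0.093377 = 1.6184 mol/L.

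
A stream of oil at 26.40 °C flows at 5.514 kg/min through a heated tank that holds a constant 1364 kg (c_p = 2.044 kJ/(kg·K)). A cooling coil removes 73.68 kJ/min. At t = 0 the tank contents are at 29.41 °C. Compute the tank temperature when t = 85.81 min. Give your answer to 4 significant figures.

26.61 °C

M c_p dT/dt = ṁ c_p (T_in − T) − Q̇.
Rearrange: dT/dt = (T_ss − T)/τ with τ = M/ṁ = 247.370 min and T_ss = T_in − Q̇/(ṁ c_p) = 19.8626 °C.
Solution: T(t) = T_ss + (T₀ − T_ss) e^(−t/τ).
T(85.81) = 19.8626 + (9.54735)·e^(−85.81/247.370) = 19.8626 + (9.54735)·0.706884 = 26.6115 °C.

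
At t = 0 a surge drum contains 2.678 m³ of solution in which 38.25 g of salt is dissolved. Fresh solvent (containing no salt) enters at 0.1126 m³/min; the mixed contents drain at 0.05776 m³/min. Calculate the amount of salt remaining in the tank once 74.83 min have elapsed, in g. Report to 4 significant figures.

Let m(t) be the amount of salt. Volume: V(t) = V₀ + (Q_in − Q_out) t = 2.678 + 0.0548400 t; V(74.83) = 6.78168 m³.
Species balance (pure solvent in): dm/dt = −Q_out · m/V(t).
Separate: dm/m = −Q_out dt/V(t) ⇒ ln(m/m₀) = −(Q_out/(Q_in−Q_out)) ln(V/V₀).
m = m₀ (V₀/V)^(Q_out/(Q_in−Q_out)) = 38.25 × (2.678/6.78168)^(1.05325) = 14.3754 g.

14.38 g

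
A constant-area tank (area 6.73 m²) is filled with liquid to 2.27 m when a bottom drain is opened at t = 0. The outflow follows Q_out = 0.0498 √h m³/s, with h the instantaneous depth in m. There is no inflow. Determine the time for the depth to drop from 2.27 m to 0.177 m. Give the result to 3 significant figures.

294 s

A dh/dt = −Q_out = −0.0498 √h.
Separate and integrate: 2(√h − √h₀) = −(0.0498/A) t.
t = 2A(√h₀ − √h)/0.0498 = 2·6.73·(√2.27 − √0.177)/0.0498
  = 13.460 × (1.5067 − 0.42071) / 0.0498 = 293.51 s.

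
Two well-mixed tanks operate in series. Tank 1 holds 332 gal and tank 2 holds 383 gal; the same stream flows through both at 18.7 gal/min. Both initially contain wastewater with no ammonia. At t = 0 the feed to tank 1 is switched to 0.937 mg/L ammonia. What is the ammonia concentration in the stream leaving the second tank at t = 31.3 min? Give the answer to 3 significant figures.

0.457 mg/L

Time constants: τᵢ = Vᵢ/Q for each well-mixed tank.
τ₁ = 332/18.7 = 17.754 min; τ₂ = 383/18.7 = 20.481 min.
Solving the cascade with C₁(0)=C₂(0)=0 gives C₂(t) = C_in[1 − (τ₁ e^(−t/τ₁) − τ₂ e^(−t/τ₂))/(τ₁ − τ₂)].
At t = 31.3: e^(−t/τ₁) = 0.17153, e^(−t/τ₂) = 0.21692.
C₂ = 0.937·[1 − (17.754·0.17153 − 20.481·0.21692)/(-2.7273)] = 0.937·0.48761 = 0.45689 mg/L.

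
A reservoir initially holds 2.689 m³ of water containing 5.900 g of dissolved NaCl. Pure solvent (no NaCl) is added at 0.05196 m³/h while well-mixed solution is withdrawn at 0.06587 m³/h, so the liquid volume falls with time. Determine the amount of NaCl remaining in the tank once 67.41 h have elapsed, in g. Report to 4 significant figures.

Let m(t) be the amount of NaCl. Volume: V(t) = V₀ + (Q_in − Q_out) t = 2.689 − 0.0139100 t; V(67.41) = 1.75133 m³.
No NaCl enters, so dm/dt = −Q_out · (m/V).
dm/m = −Q_out dt/(V₀ − 0.0139100 t); integrating gives ln(m/m₀) = −(Q_out/(Q_in−Q_out)) ln(V/V₀).
m = m₀ (V₀/V)^(Q_out/(Q_in−Q_out)) = 5.900 × (2.689/1.75133)^(-4.73544) = 0.774464 g.

0.7745 g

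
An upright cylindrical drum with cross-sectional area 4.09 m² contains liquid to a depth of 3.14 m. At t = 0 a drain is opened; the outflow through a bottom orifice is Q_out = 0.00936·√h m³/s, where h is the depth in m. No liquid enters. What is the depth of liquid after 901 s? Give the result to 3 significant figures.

With no inflow, A dh/dt = −0.00936 √h.
∫ h^(−1/2) dh = −(0.00936/A) ∫ dt, giving 2√h = 2√h₀ − (0.00936/A) t.
√h = √3.14 − 0.00936·901/(2·4.09) = 1.7720 − 1.0310 = 0.74103.
h = 0.74103² = 0.54913 m.

0.549 m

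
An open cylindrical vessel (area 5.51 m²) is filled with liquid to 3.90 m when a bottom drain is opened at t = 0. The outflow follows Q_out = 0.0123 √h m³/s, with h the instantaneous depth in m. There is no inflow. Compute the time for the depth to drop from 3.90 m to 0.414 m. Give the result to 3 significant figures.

1190 s

Accumulation of liquid (constant cross-section A): A dh/dt = −0.0123 √h.
Separate and integrate: 2(√h − √h₀) = −(0.0123/A) t.
t = 2A(√h₀ − √h)/0.0123 = 2·5.51·(√3.90 − √0.414)/0.0123
  = 11.020 × (1.9748 − 0.64343) / 0.0123 = 1192.9 s.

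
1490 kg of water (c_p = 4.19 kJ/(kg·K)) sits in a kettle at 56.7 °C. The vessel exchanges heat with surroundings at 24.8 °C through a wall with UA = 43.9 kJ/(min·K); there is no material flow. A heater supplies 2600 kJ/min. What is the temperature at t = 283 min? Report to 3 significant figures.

M c_p dT/dt = −UA(T − T_amb) + Q̇.
dT/dt = (T_ss − T)/τ with T_ss = T_amb + Q̇/UA = 24.8 + 2600/43.9 = 84.026 °C, τ = M c_p/UA = 1490·4.19/43.9 = 142.21 min.
T approaches T_ss exponentially: T(t) = T_ss + (T₀ − T_ss) e^(−t/τ).
T(283) = 84.026 + (-27.326)·0.13670 = 80.290 °C.

80.3 °C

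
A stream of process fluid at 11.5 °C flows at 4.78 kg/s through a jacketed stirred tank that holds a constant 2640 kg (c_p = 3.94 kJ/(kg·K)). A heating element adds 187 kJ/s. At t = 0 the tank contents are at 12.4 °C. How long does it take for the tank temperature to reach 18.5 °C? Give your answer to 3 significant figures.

M c_p dT/dt = ṁ c_p (T_in − T) + Q̇.
τ = M/ṁ = 552.30 s; T_ss = T_in + Q̇/(ṁ c_p) = 21.429 °C.
T(t) = T_ss + (T₀ − T_ss) e^(−t/τ). Set T = 18.5:
e^(−t/τ) = (18.5 − 21.429)/(12.4 − 21.429) = 0.32442
t = −552.30 · ln(0.32442) = 621.74 s.

622 s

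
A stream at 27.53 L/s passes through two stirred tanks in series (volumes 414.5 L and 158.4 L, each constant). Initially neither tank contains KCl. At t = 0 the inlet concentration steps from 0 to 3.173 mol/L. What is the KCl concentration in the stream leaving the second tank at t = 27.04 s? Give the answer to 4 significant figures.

Each tank obeys Vᵢ dCᵢ/dt = Q(Cᵢ₋₁ − Cᵢ), so τᵢ = Vᵢ/Q.
τ₁ = 414.5/27.53 = 15.0563 s; τ₂ = 158.4/27.53 = 5.75372 s.
Solving the cascade with C₁(0)=C₂(0)=0 gives C₂(t) = C_in[1 − (τ₁ e^(−t/τ₁) − τ₂ e^(−t/τ₂))/(τ₁ − τ₂)].
At t = 27.04: e^(−t/τ₁) = 0.165974, e^(−t/τ₂) = 0.00909923.
C₂ = 3.173·[1 − (15.0563·0.165974 − 5.75372·0.00909923)/(9.30258)] = 3.173·0.736998 = 2.33849 mol/L.

2.338 mol/L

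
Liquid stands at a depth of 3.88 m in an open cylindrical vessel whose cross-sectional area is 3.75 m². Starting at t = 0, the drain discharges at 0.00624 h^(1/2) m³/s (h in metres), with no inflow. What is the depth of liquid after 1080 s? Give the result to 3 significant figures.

1.15 m

With no inflow, A dh/dt = −0.00624 √h.
This is separable: 2 d(√h)/dt = −0.00624/A, so √h = √h₀ − (0.00624/(2A)) t.
√h = √3.88 − 0.00624·1080/(2·3.75) = 1.9698 − 0.89856 = 1.0712.
h = 1.0712² = 1.1475 m.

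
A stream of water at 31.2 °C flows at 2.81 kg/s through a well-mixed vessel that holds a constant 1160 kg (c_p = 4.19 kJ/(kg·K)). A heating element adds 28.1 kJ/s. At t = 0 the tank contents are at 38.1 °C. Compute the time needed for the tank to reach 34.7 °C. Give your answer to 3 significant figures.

578 s

M c_p dT/dt = ṁ c_p (T_in − T) + Q̇.
τ = M/ṁ = 412.81 s; T_ss = T_in + Q̇/(ṁ c_p) = 33.587 °C.
T(t) = T_ss + (T₀ − T_ss) e^(−t/τ). Set T = 34.7:
e^(−t/τ) = (34.7 − 33.587)/(38.1 − 33.587) = 0.24668
t = −412.81 · ln(0.24668) = 577.79 s.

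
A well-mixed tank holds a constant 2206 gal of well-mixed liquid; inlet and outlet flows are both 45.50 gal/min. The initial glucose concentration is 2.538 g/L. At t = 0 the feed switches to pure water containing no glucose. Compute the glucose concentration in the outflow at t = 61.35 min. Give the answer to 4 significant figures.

0.7161 g/L

Mass balance on the solute (V constant): V dC/dt = Q(C_in − C).
Rewrite as dC/dt + C/τ = C_in/τ, τ = V/Q = 48.4835 min.
This is linear first-order; C(t) = C_in + (C₀ − C_in) e^(−t/τ).
C(61.35) = 0 + (2.538 − 0)·e^(−61.35/48.4835) = 0 + (2.53800)·0.282132 = 0.716052 g/L.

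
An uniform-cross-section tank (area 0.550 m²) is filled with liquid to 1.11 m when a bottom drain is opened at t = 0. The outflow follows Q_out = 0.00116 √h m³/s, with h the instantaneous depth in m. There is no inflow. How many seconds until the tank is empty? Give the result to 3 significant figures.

Accumulation of liquid (constant cross-section A): A dh/dt = −0.00116 √h.
∫ h^(−1/2) dh = −(0.00116/A) ∫ dt, giving 2√h = 2√h₀ − (0.00116/A) t.
Tank is empty when √h = 0: t_empty = 2A√h₀/0.00116.
t_empty = 2·0.550·√1.11/0.00116 = 1.1000·1.0536/0.00116 = 999.07 s.

999 s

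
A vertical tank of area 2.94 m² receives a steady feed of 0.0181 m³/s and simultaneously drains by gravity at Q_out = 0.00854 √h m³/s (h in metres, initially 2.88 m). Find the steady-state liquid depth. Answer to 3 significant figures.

Level balance: A dh/dt = 0.0181 − 0.00854 √h. Setting dh/dt = 0:
Q_in = 0.00854 √h_ss ⇒ √h_ss = 0.0181/0.00854 = 2.1194.
h_ss = 2.1194² = 4.4920 m. (Since h₀ = 2.88 m < h_ss, the level will rise toward this value.)

4.49 m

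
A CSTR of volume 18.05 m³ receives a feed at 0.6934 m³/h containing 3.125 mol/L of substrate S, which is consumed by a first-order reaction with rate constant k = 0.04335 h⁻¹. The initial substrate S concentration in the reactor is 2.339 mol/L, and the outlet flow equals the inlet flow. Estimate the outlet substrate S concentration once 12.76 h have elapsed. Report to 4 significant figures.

1.775 mol/L

Species balance: V dC/dt = Q C_in − Q C − k V C.
dC/dt = (Q/V) C_in − (Q/V + k) C; effective rate a = Q/V + k = 0.0384155 + 0.04335 = 0.0817655 h⁻¹.
C_ss = Q C_in/(Q + kV) = 1.46820 mol/L; C(t) = C_ss + (C₀ − C_ss) e^(−a t).
C(12.76) = 1.46820 + (0.870796)·e^(−0.0817655·12.76) = 1.46820 + (0.870796)·0.352280 = 1.77497 mol/L.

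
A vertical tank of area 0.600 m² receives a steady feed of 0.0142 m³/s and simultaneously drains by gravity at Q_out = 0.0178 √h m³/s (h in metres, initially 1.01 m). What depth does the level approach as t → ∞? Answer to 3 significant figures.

Level balance: A dh/dt = 0.0142 − 0.0178 √h. Setting dh/dt = 0:
Q_in = 0.0178 √h_ss ⇒ √h_ss = 0.0142/0.0178 = 0.79775.
h_ss = 0.79775² = 0.63641 m. (Since h₀ = 1.01 m > h_ss, the level will fall toward this value.)

0.636 m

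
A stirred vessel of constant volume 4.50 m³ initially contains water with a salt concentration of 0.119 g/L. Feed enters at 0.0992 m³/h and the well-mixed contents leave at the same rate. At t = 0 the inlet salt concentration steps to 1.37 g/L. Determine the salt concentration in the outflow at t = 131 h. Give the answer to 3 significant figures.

1.30 g/L

Species balance on the tank: V dC/dt = Q(C_in − C).
So dC/dt = (C_in − C)/τ with τ = V/Q = 4.50/0.0992 = 45.363 h.
Solution: C(t) = C_in + (C₀ − C_in) e^(−t/τ).
C(131) = 1.37 + (0.119 − 1.37)·e^(−131/45.363) = 1.37 + (-1.2510)·0.055697 = 1.3003 g/L.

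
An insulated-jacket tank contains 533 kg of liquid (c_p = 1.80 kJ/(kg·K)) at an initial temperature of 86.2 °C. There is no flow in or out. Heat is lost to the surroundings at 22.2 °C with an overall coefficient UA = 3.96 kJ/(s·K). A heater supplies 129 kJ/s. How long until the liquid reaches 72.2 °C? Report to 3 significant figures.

M c_p dT/dt = −UA(T − T_amb) + Q̇.
τ = M c_p/UA = 242.27 s; T_ss = T_amb + Q̇/UA = 22.2 + 129/3.96 = 54.776 °C.
T(t) = T_ss + (T₀ − T_ss)e^(−t/τ); set T = 72.2:
t = −τ ln[(T − T_ss)/(T₀ − T_ss)] = −242.27 · ln(0.55448) = 142.87 s.

143 s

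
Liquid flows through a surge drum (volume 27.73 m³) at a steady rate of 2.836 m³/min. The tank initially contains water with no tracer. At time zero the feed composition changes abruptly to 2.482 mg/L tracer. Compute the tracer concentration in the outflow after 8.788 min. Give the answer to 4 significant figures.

1.472 mg/L

Unsteady species balance (constant V, well mixed): V dC/dt = Q(C_in − C).
Rewrite as dC/dt + C/τ = C_in/τ, τ = V/Q = 9.77786 min.
C approaches C_in exponentially: C(t) = C_in + (C₀ − C_in) e^(−t/τ).
C(8.788) = 2.482 + (0 − 2.482)·e^(−8.788/9.77786) = 2.482 + (-2.48200)·0.407072 = 1.47165 mg/L.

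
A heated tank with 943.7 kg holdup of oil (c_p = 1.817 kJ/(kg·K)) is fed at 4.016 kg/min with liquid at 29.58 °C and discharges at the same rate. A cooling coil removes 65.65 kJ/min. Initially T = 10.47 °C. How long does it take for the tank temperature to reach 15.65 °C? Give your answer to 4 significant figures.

Heat balance on the well-mixed liquid: M c_p dT/dt = ṁ c_p (T_in − T) − 65.65.
τ = M/ṁ = 234.985 min; T_ss = T_in − Q̇/(ṁ c_p) = 20.5832 °C.
T(t) = T_ss + (T₀ − T_ss) e^(−t/τ). Set T = 15.65:
e^(−t/τ) = (15.65 − 20.5832)/(10.47 − 20.5832) = 0.487800
t = −234.985 · ln(0.487800) = 168.684 min.

168.7 min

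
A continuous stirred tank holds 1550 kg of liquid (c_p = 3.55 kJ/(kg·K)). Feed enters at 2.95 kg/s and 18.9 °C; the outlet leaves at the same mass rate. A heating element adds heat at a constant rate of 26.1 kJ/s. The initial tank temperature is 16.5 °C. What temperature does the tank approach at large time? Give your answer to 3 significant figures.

21.4 °C

M c_p dT/dt = ṁ c_p (T_in − T) + Q̇.
At steady state dT/dt = 0 ⇒ T_ss = T_in + Q̇/(ṁ c_p) = 18.9 + 26.1/(2.95·3.55) = 21.392 °C.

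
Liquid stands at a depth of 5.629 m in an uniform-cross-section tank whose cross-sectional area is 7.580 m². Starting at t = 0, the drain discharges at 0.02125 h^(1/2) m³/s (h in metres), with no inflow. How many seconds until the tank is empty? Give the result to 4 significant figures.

With no inflow, A dh/dt = −0.02125 √h.
This is separable: 2 d(√h)/dt = −0.02125/A, so √h = √h₀ − (0.02125/(2A)) t.
Set h = 0: 2√h₀ = (0.02125/A) t_empty ⇒ t_empty = 2A√h₀/0.02125.
t_empty = 2·7.580·√5.629/0.02125 = 15.1600·2.37255/0.02125 = 1692.61 s.

1693 s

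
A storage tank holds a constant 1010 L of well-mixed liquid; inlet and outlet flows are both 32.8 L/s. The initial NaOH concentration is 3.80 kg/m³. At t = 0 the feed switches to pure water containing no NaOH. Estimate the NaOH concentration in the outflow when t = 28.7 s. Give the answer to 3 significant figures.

Accumulation = in − out for the solute gives V dC/dt = Q(C_in − C).
Rewrite as dC/dt + C/τ = C_in/τ, τ = V/Q = 30.793 s.
Integrating: C(t) = C_in + (C₀ − C_in) e^(−t/τ).
C(28.7) = 0 + (3.80 − 0)·e^(−28.7/30.793) = 0 + (3.8000)·0.39375 = 1.4962 kg/m³.

1.50 kg/m³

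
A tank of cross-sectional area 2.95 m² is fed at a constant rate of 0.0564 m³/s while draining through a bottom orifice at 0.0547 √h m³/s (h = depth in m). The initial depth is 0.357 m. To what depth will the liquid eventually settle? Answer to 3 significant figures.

1.06 m

Level balance: A dh/dt = 0.0564 − 0.0547 √h. Setting dh/dt = 0:
Q_in = 0.0547 √h_ss ⇒ √h_ss = 0.0564/0.0547 = 1.0311.
h_ss = 1.0311² = 1.0631 m. (Since h₀ = 0.357 m < h_ss, the level will rise toward this value.)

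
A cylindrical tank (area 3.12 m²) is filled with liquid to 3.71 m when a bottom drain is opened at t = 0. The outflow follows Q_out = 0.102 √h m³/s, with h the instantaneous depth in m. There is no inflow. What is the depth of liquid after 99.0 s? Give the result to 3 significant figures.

With no inflow, A dh/dt = −0.102 √h.
This is separable: 2 d(√h)/dt = −0.102/A, so √h = √h₀ − (0.102/(2A)) t.
√h = √3.71 − 0.102·99.0/(2·3.12) = 1.9261 − 1.6183 = 0.30787.
h = 0.30787² = 0.094782 m.

0.0948 m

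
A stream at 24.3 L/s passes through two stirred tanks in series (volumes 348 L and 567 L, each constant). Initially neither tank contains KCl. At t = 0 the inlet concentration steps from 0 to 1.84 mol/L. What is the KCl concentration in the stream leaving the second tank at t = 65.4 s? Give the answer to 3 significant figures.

1.58 mol/L

Each tank obeys Vᵢ dCᵢ/dt = Q(Cᵢ₋₁ − Cᵢ), so τᵢ = Vᵢ/Q.
τ₁ = 348/24.3 = 14.321 s; τ₂ = 567/24.3 = 23.333 s.
Tank 1: C₁ = C_in(1 − e^(−t/τ₁)). Tank 2 (τ₁ ≠ τ₂): C₂ = C_in[1 − (τ₁ e^(−t/τ₁) − τ₂ e^(−t/τ₂))/(τ₁ − τ₂)].
At t = 65.4: e^(−t/τ₁) = 0.010392, e^(−t/τ₂) = 0.060637.
C₂ = 1.84·[1 − (14.321·0.010392 − 23.333·0.060637)/(-9.0123)] = 1.84·0.85952 = 1.5815 mol/L.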